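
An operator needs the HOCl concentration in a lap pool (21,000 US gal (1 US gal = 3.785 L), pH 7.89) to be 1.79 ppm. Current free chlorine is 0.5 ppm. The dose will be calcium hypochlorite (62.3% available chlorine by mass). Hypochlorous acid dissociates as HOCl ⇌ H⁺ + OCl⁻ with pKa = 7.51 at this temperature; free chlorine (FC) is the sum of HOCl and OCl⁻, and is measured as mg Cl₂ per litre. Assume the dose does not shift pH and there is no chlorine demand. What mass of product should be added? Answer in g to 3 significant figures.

Volume: 21,000 US gal × 3.785 L/gal = 79,485 L.
[OCl⁻]/[HOCl] = 10^(pH − pKa) = 10^(7.89 − 7.51) = 2.399; fraction as HOCl = 1/(1 + 2.399) = 0.2942.
Free chlorine required for 1.79 ppm HOCl: 1.79 / 0.2942 = 6.084 ppm.
FC to add: 6.084 − 0.5 = 5.584 mg/L as Cl₂.
Cl₂ equivalent: 5.584 mg/L × 79,485 L = 443.8 g.
Product at 62.3% available Cl: 443.8 / 0.623 = 712.4 g.

712 g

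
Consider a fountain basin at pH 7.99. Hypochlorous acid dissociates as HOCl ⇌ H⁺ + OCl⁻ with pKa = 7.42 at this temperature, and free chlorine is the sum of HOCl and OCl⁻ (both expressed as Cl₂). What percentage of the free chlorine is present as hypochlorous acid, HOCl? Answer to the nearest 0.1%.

[OCl⁻]/[HOCl] = 10^(pH − pKa) = 10^(7.99 − 7.42) = 10^0.57 = 3.715.
Fraction as HOCl = 1 / (1 + 3.715) = 0.2121.

21.2%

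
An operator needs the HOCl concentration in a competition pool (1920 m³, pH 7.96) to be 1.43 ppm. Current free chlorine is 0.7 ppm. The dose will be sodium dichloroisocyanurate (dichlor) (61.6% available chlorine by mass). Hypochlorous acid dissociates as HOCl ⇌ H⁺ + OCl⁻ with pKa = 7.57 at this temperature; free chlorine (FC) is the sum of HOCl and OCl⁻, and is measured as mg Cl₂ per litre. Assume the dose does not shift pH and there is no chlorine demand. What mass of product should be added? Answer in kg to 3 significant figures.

Volume: 1920 m³ = 1,920,000 L.
[OCl⁻]/[HOCl] = 10^(pH − pKa) = 10^(7.96 − 7.57) = 2.455; fraction as HOCl = 1/(1 + 2.455) = 0.2895.
Free chlorine required for 1.43 ppm HOCl: 1.43 / 0.2895 = 4.94 ppm.
FC to add: 4.94 − 0.7 = 4.24 mg/L as Cl₂.
Cl₂ equivalent: 4.24 mg/L × 1,920,000 L = 8141 g.
Product at 61.6% available Cl: 8141 / 0.616 = 13,220 g.

13.2 kg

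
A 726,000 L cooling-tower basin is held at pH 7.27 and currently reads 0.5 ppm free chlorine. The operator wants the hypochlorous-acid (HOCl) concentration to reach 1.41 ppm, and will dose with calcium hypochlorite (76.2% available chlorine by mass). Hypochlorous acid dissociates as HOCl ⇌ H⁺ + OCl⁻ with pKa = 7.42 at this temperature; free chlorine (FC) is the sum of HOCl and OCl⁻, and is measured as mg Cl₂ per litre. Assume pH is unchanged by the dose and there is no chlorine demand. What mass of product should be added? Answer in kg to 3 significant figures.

[OCl⁻]/[HOCl] = 10^(pH − pKa) = 10^(7.27 − 7.42) = 0.7079; fraction as HOCl = 1/(1 + 0.7079) = 0.5855.
Free chlorine required for 1.41 ppm HOCl: 1.41 / 0.5855 = 2.408 ppm.
FC to add: 2.408 − 0.5 = 1.908 mg/L as Cl₂.
Cl₂ equivalent: 1.908 mg/L × 726,000 L = 1385 g.
Product at 76.2% available Cl: 1385 / 0.762 = 1818 g.

1.82 kg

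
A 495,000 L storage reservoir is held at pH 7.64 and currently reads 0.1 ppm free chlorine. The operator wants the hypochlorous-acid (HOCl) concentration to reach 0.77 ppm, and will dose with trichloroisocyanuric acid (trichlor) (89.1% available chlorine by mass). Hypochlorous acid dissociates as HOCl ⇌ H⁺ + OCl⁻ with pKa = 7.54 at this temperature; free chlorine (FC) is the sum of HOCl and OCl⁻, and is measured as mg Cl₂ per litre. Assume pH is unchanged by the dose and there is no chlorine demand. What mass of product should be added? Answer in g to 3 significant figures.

911 g

[OCl⁻]/[HOCl] = 10^(pH − pKa) = 10^(7.64 − 7.54) = 1.259; fraction as HOCl = 1/(1 + 1.259) = 0.4427.
Free chlorine required for 0.77 ppm HOCl: 0.77 / 0.4427 = 1.739 ppm.
FC to add: 1.739 − 0.1 = 1.639 mg/L as Cl₂.
Cl₂ equivalent: 1.639 mg/L × 495,000 L = 811.5 g.
Product at 89.1% available Cl: 811.5 / 0.891 = 910.8 g.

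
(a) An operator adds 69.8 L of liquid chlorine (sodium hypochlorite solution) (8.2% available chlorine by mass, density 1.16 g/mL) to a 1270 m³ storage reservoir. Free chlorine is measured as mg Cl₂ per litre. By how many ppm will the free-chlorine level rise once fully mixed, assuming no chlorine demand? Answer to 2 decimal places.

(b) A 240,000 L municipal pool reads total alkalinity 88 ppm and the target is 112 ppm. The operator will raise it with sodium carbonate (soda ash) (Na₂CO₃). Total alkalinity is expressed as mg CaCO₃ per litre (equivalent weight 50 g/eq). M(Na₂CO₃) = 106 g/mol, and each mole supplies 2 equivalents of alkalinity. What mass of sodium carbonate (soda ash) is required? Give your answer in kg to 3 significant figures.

(a) 5.23 ppm; (b) 6.11 kg

(a) Volume: 1270 m³ = 1,270,000 L.
(a) Mass of solution: 69.8 L × 1000 mL/L × 1.16 g/mL = 80,970 g.
(a) Available chlorine delivered: 80,970 g × 0.082 = 6639 g as Cl₂.
(a) Concentration rise: 6639 g / 1,270,000 L = 5.228 mg/L = 5.23 ppm.

(b) Alkalinity to add: (112 − 88) = 24 mg/L as CaCO₃ × 240,000 L = 5760 g as CaCO₃.
(b) Equivalents: 5760 g ÷ 50 g/eq = 115.2 eq.
(b) Each mole of Na₂CO₃ supplies 2 eq, so 115.2 / 2 = 57.6 mol.
(b) Mass: 57.6 mol × 106 g/mol = 6106 g.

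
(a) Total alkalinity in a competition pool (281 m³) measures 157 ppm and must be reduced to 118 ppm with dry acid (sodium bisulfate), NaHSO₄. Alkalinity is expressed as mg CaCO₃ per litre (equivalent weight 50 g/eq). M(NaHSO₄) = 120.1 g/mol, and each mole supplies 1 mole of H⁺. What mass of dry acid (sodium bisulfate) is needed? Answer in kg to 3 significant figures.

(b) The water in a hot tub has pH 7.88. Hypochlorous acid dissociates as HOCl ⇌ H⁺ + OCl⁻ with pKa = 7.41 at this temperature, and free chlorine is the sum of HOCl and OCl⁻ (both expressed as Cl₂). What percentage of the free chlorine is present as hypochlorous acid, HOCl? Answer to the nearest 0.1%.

(a) Volume: 281 m³ = 281,000 L.
(a) Alkalinity to neutralize: (157 − 118) = 39 mg/L as CaCO₃ × 281,000 L = 10,960 g as CaCO₃.
(a) Equivalents of H⁺ required: 10,960 ÷ 50 g/eq = 219.2 eq = 219.2 mol NaHSO₄.
(a) Mass of NaHSO₄: 219.2 × 120.1 = 26,320 g.

(b) [OCl⁻]/[HOCl] = 10^(pH − pKa) = 10^(7.88 − 7.41) = 10^0.47 = 2.951.
(b) Fraction as HOCl = 1 / (1 + 2.951) = 0.2531.

(a) 26.3 kg; (b) 25.3%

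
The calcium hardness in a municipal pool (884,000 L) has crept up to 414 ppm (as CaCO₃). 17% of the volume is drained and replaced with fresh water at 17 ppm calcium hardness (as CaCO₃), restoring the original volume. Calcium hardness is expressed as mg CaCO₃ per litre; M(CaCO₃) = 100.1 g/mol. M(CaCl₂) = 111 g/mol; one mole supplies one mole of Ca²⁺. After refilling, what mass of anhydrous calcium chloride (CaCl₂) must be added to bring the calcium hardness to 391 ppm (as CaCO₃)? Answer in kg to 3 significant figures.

After draining 17% and refilling: 414 × 0.83 + 17 × 0.17 = 346.51 ppm.
Deficit to target: 391 − 346.51 = 44.49 mg/L.
As CaCO₃: 44.49 mg/L × 884,000 L = 39,330 g; ÷ 100.1 = 392.9 mol Ca²⁺.
Mass: 392.9 × 111 = 43,610 g.

43.6 kg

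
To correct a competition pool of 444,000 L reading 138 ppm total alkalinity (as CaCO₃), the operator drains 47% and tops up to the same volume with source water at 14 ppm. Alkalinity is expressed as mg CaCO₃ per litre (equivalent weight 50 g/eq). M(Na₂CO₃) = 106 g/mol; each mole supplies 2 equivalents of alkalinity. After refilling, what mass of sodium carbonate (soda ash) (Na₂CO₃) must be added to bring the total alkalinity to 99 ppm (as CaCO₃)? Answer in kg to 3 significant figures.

After draining 47% and refilling: 138 × 0.53 + 14 × 0.47 = 79.72 ppm.
Deficit to target: 99 − 79.72 = 19.28 mg/L.
As CaCO₃: 19.28 mg/L × 444,000 L = 8560 g; ÷ 50 g/eq ÷ 2 = 85.6 mol Na₂CO₃.
Mass: 85.6 × 106 = 9074 g.

9.07 kg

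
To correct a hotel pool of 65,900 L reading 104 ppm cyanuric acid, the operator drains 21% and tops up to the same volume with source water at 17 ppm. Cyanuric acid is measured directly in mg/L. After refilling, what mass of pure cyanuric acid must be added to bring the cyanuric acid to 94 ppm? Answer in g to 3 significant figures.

545 g

After draining 21% and refilling: 104 × 0.79 + 17 × 0.21 = 85.73 ppm.
Deficit to target: 94 − 85.73 = 8.27 mg/L.
Mass: 8.27 mg/L × 65,900 L = 545 g cyanuric acid.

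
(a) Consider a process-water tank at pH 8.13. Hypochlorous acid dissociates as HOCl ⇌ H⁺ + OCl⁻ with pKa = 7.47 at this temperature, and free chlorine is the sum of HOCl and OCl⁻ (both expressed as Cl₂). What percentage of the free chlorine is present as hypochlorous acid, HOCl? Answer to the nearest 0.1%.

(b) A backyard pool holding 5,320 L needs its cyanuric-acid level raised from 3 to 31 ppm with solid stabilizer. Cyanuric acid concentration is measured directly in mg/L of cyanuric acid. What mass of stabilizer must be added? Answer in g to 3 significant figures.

(a) 18.0%; (b) 149 g

(a) [OCl⁻]/[HOCl] = 10^(pH − pKa) = 10^(8.13 − 7.47) = 10^0.66 = 4.571.
(a) Fraction as HOCl = 1 / (1 + 4.571) = 0.1795.

(b) CYA to add: (31 − 3) = 28 mg/L × 5,320 L = 149 g cyanuric acid.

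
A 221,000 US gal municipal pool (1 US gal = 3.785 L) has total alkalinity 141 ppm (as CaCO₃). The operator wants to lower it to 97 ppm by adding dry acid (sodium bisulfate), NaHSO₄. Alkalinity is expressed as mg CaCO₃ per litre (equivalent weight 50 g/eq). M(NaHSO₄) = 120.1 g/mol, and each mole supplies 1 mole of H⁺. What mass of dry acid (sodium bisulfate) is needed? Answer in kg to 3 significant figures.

Volume: 221,000 US gal × 3.785 L/gal = 836,485 L.
Alkalinity to neutralize: (141 − 97) = 44 mg/L as CaCO₃ × 836,485 L = 36,810 g as CaCO₃.
Equivalents of H⁺ required: 36,810 ÷ 50 g/eq = 736.1 eq = 736.1 mol NaHSO₄.
Mass of NaHSO₄: 736.1 × 120.1 = 88,410 g.

88.4 kg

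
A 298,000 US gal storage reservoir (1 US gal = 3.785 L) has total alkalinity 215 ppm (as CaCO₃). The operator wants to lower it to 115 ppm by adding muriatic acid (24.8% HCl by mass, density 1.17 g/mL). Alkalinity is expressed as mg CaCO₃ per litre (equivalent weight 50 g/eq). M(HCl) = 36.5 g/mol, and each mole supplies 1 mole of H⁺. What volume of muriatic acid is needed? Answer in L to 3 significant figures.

284 L

Volume: 298,000 US gal × 3.785 L/gal = 1,127,930 L.
Alkalinity to neutralize: (215 − 115) = 100 mg/L as CaCO₃ × 1,127,930 L = 112,800 g as CaCO₃.
Equivalents of H⁺ required: 112,800 ÷ 50 g/eq = 2256 eq = 2256 mol HCl.
Mass of HCl: 2256 × 36.5 = 82,340 g.
Mass of 24.8% solution: 82,340 / 0.248 = 332,000 g.
Volume: 332,000 g ÷ 1.17 g/mL = 283,800 mL.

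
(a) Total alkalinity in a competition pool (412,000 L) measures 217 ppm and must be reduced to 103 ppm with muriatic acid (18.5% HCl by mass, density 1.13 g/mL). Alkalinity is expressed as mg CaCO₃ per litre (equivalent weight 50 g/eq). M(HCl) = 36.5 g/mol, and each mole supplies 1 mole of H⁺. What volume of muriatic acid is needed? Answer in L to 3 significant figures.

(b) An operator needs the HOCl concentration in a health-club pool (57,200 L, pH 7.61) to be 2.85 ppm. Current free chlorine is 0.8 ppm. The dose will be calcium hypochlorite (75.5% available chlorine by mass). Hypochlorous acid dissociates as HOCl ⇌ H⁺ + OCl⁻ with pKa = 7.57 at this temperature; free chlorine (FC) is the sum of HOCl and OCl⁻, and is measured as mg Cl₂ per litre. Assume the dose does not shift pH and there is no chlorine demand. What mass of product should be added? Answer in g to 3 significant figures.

(a) Alkalinity to neutralize: (217 − 103) = 114 mg/L as CaCO₃ × 412,000 L = 46,970 g as CaCO₃.
(a) Equivalents of H⁺ required: 46,970 ÷ 50 g/eq = 939.4 eq = 939.4 mol HCl.
(a) Mass of HCl: 939.4 × 36.5 = 34,290 g.
(a) Mass of 18.5% solution: 34,290 / 0.185 = 185,300 g.
(a) Volume: 185,300 g ÷ 1.13 g/mL = 164,000 mL.

(b) [OCl⁻]/[HOCl] = 10^(pH − pKa) = 10^(7.61 − 7.57) = 1.096; fraction as HOCl = 1/(1 + 1.096) = 0.477.
(b) Free chlorine required for 2.85 ppm HOCl: 2.85 / 0.477 = 5.975 ppm.
(b) FC to add: 5.975 − 0.8 = 5.175 mg/L as Cl₂.
(b) Cl₂ equivalent: 5.175 mg/L × 57,200 L = 296 g.
(b) Product at 75.5% available Cl: 296 / 0.755 = 392.1 g.

(a) 164 L; (b) 392 g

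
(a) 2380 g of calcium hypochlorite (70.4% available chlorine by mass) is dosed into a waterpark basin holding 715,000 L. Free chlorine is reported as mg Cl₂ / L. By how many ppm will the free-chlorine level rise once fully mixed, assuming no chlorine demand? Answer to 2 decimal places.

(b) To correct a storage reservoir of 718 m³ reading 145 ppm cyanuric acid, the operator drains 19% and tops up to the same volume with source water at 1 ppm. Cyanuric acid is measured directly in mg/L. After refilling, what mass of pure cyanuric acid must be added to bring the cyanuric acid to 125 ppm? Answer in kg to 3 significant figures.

(a) Available chlorine delivered: 2380 g × 0.704 = 1676 g as Cl₂.
(a) Concentration rise: 1676 g / 715,000 L = 2.343 mg/L = 2.34 ppm.

(b) Volume: 718 m³ = 718,000 L.
(b) After draining 19% and refilling: 145 × 0.81 + 1 × 0.19 = 117.64 ppm.
(b) Deficit to target: 125 − 117.64 = 7.36 mg/L.
(b) Mass: 7.36 mg/L × 718,000 L = 5284 g cyanuric acid.

(a) 2.34 ppm; (b) 5.28 kg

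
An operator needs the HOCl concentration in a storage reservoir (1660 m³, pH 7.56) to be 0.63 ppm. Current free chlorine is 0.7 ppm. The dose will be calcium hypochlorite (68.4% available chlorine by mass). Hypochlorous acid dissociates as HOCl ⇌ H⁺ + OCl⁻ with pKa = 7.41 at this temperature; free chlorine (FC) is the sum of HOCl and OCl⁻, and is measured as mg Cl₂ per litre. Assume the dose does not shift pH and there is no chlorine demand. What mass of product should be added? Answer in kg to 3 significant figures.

Volume: 1660 m³ = 1,660,000 L.
[OCl⁻]/[HOCl] = 10^(pH − pKa) = 10^(7.56 − 7.41) = 1.413; fraction as HOCl = 1/(1 + 1.413) = 0.4145.
Free chlorine required for 0.63 ppm HOCl: 0.63 / 0.4145 = 1.52 ppm.
FC to add: 1.52 − 0.7 = 0.8199 mg/L as Cl₂.
Cl₂ equivalent: 0.8199 mg/L × 1,660,000 L = 1361 g.
Product at 68.4% available Cl: 1361 / 0.684 = 1990 g.

1.99 kg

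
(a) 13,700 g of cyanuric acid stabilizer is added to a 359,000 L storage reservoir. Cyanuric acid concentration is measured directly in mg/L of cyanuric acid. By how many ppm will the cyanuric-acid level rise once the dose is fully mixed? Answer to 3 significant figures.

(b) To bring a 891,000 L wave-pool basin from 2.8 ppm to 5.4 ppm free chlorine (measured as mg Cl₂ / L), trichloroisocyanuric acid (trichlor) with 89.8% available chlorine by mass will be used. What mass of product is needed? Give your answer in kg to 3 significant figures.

(a) 38.2 ppm; (b) 2.58 kg

(a) Rise: 13,700 g / 359,000 L × 1000 = 38.16 mg/L.

(b) Chlorine deficit: 5.4 − 2.8 = 2.6 ppm = 2.6 mg/L as Cl₂.
(b) Cl₂ equivalent needed: 2.6 mg/L × 891,000 L = 2,317,000 mg = 2317 g.
(b) Product at 89.8% available chlorine: 2317 / 0.898 = 2580 g.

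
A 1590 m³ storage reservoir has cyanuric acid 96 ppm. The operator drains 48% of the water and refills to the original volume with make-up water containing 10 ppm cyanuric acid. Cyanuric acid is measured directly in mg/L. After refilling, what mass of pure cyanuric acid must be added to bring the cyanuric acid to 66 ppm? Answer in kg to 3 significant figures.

Volume: 1590 m³ = 1,590,000 L.
After draining 48% and refilling: 96 × 0.52 + 10 × 0.48 = 54.72 ppm.
Deficit to target: 66 − 54.72 = 11.28 mg/L.
Mass: 11.28 mg/L × 1,590,000 L = 17,940 g cyanuric acid.

17.9 kg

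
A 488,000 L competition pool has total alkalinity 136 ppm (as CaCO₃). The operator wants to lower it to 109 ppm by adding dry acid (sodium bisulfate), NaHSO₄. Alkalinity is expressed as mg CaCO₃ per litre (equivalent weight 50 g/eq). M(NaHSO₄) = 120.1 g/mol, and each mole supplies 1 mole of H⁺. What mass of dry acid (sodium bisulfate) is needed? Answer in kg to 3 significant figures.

31.6 kg

Alkalinity to neutralize: (136 − 109) = 27 mg/L as CaCO₃ × 488,000 L = 13,180 g as CaCO₃.
Equivalents of H⁺ required: 13,180 ÷ 50 g/eq = 263.5 eq = 263.5 mol NaHSO₄.
Mass of NaHSO₄: 263.5 × 120.1 = 31,650 g.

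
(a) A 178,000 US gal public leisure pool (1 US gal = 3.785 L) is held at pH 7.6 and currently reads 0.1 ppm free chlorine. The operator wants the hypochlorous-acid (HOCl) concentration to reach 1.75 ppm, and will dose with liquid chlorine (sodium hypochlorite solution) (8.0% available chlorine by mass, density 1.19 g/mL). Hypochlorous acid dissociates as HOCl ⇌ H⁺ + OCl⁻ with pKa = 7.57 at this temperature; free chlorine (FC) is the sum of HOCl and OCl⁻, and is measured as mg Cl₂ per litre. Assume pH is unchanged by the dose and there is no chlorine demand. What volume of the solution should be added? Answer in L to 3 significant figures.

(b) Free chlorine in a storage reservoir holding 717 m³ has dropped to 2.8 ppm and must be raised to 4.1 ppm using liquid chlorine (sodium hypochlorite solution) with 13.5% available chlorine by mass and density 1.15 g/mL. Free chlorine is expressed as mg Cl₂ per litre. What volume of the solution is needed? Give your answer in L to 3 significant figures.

(a) 24.9 L; (b) 6.00 L

(a) Volume: 178,000 US gal × 3.785 L/gal = 673,730 L.
(a) [OCl⁻]/[HOCl] = 10^(pH − pKa) = 10^(7.6 − 7.57) = 1.072; fraction as HOCl = 1/(1 + 1.072) = 0.4827.
(a) Free chlorine required for 1.75 ppm HOCl: 1.75 / 0.4827 = 3.625 ppm.
(a) FC to add: 3.625 − 0.1 = 3.525 mg/L as Cl₂.
(a) Cl₂ equivalent: 3.525 mg/L × 673,730 L = 2375 g.
(a) Product at 8.0% available Cl: 2375 / 0.08 = 29,690 g.
(a) Volume: 29,690 g ÷ 1.19 g/mL = 24,950 mL.

(b) Volume: 717 m³ = 717,000 L.
(b) Chlorine deficit: 4.1 − 2.8 = 1.3 ppm = 1.3 mg/L as Cl₂.
(b) Cl₂ equivalent needed: 1.3 mg/L × 717,000 L = 932,100 mg = 932.1 g.
(b) Product at 13.5% available chlorine: 932.1 / 0.135 = 6904 g.
(b) Volume at density 1.15 g/mL: 6904 g ÷ 1.15 g/mL = 6004 mL.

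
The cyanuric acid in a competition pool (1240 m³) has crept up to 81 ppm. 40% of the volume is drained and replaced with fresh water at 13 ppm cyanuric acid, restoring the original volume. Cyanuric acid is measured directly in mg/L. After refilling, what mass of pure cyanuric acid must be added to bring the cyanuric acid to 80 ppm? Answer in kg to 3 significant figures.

Volume: 1240 m³ = 1,240,000 L.
After draining 40% and refilling: 81 × 0.60 + 13 × 0.40 = 53.8 ppm.
Deficit to target: 80 − 53.8 = 26.2 mg/L.
Mass: 26.2 mg/L × 1,240,000 L = 32,490 g cyanuric acid.

32.5 kg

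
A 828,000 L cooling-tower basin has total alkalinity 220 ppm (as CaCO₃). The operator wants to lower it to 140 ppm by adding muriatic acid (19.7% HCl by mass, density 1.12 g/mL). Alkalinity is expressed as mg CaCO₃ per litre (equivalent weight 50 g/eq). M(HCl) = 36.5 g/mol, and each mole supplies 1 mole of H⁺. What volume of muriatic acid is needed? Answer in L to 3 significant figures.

Alkalinity to neutralize: (220 − 140) = 80 mg/L as CaCO₃ × 828,000 L = 66,240 g as CaCO₃.
Equivalents of H⁺ required: 66,240 ÷ 50 g/eq = 1325 eq = 1325 mol HCl.
Mass of HCl: 1325 × 36.5 = 48,360 g.
Mass of 19.7% solution: 48,360 / 0.197 = 245,500 g.
Volume: 245,500 g ÷ 1.12 g/mL = 219,200 mL.

219 L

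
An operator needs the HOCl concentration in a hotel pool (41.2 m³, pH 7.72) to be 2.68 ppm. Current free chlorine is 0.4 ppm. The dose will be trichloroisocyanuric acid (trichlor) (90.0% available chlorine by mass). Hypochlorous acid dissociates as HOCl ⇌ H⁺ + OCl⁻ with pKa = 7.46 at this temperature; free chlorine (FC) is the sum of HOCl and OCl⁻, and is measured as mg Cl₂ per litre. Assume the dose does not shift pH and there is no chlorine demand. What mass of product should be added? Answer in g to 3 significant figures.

Volume: 41.2 m³ = 41,200 L.
[OCl⁻]/[HOCl] = 10^(pH − pKa) = 10^(7.72 − 7.46) = 1.82; fraction as HOCl = 1/(1 + 1.82) = 0.3546.
Free chlorine required for 2.68 ppm HOCl: 2.68 / 0.3546 = 7.557 ppm.
FC to add: 7.557 − 0.4 = 7.157 mg/L as Cl₂.
Cl₂ equivalent: 7.157 mg/L × 41,200 L = 294.9 g.
Product at 90.0% available Cl: 294.9 / 0.9 = 327.6 g.

328 g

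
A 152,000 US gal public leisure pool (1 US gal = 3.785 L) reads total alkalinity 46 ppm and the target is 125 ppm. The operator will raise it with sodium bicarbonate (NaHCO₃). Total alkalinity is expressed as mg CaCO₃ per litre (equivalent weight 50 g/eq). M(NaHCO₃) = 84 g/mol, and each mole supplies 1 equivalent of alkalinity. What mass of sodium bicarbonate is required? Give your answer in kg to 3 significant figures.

Volume: 152,000 US gal × 3.785 L/gal = 575,320 L.
Alkalinity to add: (125 − 46) = 79 mg/L as CaCO₃ × 575,320 L = 45,450 g as CaCO₃.
Equivalents: 45,450 g ÷ 50 g/eq = 909 eq.
NaHCO₃ supplies 1 eq per mole → 909 mol.
Mass: 909 mol × 84 g/mol = 76,360 g.

76.4 kg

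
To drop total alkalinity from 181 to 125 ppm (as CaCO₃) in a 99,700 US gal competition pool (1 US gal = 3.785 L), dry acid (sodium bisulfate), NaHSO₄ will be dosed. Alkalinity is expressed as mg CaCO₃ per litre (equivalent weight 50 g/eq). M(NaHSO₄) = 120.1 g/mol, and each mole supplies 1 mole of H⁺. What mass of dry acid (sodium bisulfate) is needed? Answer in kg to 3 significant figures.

50.8 kg

Volume: 99,700 US gal × 3.785 L/gal = 377,364 L.
Alkalinity to neutralize: (181 − 125) = 56 mg/L as CaCO₃ × 377,364 L = 21,130 g as CaCO₃.
Equivalents of H⁺ required: 21,130 ÷ 50 g/eq = 422.6 eq = 422.6 mol NaHSO₄.
Mass of NaHSO₄: 422.6 × 120.1 = 50,760 g.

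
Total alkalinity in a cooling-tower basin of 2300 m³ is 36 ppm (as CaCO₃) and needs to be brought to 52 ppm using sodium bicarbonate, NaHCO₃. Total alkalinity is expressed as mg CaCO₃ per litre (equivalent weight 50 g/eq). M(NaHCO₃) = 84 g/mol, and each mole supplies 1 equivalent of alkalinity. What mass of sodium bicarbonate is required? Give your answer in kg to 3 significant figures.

61.8 kg

Volume: 2300 m³ = 2,300,000 L.
Alkalinity to add: (52 − 36) = 16 mg/L as CaCO₃ × 2,300,000 L = 36,800 g as CaCO₃.
Equivalents: 36,800 g ÷ 50 g/eq = 736 eq.
NaHCO₃ supplies 1 eq per mole → 736 mol.
Mass: 736 mol × 84 g/mol = 61,820 g.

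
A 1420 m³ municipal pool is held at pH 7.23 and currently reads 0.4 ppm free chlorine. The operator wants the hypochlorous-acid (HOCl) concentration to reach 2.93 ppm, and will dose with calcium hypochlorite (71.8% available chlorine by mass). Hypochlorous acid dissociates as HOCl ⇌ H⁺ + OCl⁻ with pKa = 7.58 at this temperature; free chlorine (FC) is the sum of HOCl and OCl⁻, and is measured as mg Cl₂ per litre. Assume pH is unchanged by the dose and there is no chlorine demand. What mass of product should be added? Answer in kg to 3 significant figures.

Volume: 1420 m³ = 1,420,000 L.
[OCl⁻]/[HOCl] = 10^(pH − pKa) = 10^(7.23 − 7.58) = 0.4467; fraction as HOCl = 1/(1 + 0.4467) = 0.6912.
Free chlorine required for 2.93 ppm HOCl: 2.93 / 0.6912 = 4.239 ppm.
FC to add: 4.239 − 0.4 = 3.839 mg/L as Cl₂.
Cl₂ equivalent: 3.839 mg/L × 1,420,000 L = 5451 g.
Product at 71.8% available Cl: 5451 / 0.718 = 7592 g.

7.59 kg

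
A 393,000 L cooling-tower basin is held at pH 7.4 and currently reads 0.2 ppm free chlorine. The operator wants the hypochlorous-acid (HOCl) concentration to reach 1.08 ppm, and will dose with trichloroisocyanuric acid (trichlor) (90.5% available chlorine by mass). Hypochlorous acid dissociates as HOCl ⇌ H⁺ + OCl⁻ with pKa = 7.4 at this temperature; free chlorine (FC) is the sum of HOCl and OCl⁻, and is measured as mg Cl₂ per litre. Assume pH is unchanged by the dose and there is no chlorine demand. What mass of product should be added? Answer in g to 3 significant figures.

[OCl⁻]/[HOCl] = 10^(pH − pKa) = 10^(7.4 − 7.4) = 1; fraction as HOCl = 1/(1 + 1) = 0.5.
Free chlorine required for 1.08 ppm HOCl: 1.08 / 0.5 = 2.16 ppm.
FC to add: 2.16 − 0.2 = 1.96 mg/L as Cl₂.
Cl₂ equivalent: 1.96 mg/L × 393,000 L = 770.3 g.
Product at 90.5% available Cl: 770.3 / 0.905 = 851.1 g.

851 g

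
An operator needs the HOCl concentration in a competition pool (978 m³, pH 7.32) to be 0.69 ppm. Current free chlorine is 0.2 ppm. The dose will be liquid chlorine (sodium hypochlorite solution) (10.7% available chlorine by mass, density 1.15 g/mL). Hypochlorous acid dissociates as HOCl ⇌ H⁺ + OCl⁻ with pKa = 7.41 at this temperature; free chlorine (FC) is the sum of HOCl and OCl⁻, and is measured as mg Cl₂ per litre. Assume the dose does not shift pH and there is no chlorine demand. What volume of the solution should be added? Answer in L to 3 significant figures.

8.35 L

Volume: 978 m³ = 978,000 L.
[OCl⁻]/[HOCl] = 10^(pH − pKa) = 10^(7.32 − 7.41) = 0.8128; fraction as HOCl = 1/(1 + 0.8128) = 0.5516.
Free chlorine required for 0.69 ppm HOCl: 0.69 / 0.5516 = 1.251 ppm.
FC to add: 1.251 − 0.2 = 1.051 mg/L as Cl₂.
Cl₂ equivalent: 1.051 mg/L × 978,000 L = 1028 g.
Product at 10.7% available Cl: 1028 / 0.107 = 9605 g.
Volume: 9605 g ÷ 1.15 g/mL = 8352 mL.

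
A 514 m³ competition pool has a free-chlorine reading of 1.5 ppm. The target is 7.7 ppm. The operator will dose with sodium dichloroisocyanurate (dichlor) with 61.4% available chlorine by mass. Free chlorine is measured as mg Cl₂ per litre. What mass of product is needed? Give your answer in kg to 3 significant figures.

5.19 kg

Volume: 514 m³ = 514,000 L.
Chlorine deficit: 7.7 − 1.5 = 6.2 ppm = 6.2 mg/L as Cl₂.
Cl₂ equivalent needed: 6.2 mg/L × 514,000 L = 3,187,000 mg = 3187 g.
Product at 61.4% available chlorine: 3187 / 0.614 = 5190 g.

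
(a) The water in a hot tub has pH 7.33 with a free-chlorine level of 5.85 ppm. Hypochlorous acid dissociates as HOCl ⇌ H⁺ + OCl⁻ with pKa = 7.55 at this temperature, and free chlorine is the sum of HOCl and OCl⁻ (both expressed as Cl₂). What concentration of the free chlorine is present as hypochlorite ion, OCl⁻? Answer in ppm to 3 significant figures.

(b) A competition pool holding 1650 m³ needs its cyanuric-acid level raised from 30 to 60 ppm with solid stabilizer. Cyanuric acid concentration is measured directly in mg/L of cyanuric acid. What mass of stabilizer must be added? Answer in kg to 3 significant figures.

(a) [OCl⁻]/[HOCl] = 10^(pH − pKa) = 10^(7.33 − 7.55) = 10^-0.22 = 0.6026.
(a) Fraction as HOCl = 1 / (1 + 0.6026) = 0.624.
(a) OCl⁻ = (1 − 0.624) × 5.85 ppm = 2.2 ppm.

(b) Volume: 1650 m³ = 1,650,000 L.
(b) CYA to add: (60 − 30) = 30 mg/L × 1,650,000 L = 49,500 g cyanuric acid.

(a) 2.20 ppm; (b) 49.5 kg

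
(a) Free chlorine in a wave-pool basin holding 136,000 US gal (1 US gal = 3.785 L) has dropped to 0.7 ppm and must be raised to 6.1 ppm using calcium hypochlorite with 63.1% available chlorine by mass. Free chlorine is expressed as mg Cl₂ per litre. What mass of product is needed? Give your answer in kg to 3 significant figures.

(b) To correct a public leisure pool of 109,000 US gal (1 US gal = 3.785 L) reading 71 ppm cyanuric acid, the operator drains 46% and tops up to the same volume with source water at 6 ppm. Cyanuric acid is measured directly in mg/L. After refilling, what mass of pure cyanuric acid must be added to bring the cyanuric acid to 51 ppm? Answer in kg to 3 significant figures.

(a) Volume: 136,000 US gal × 3.785 L/gal = 514,760 L.
(a) Chlorine deficit: 6.1 − 0.7 = 5.4 ppm = 5.4 mg/L as Cl₂.
(a) Cl₂ equivalent needed: 5.4 mg/L × 514,760 L = 2,780,000 mg = 2780 g.
(a) Product at 63.1% available chlorine: 2780 / 0.631 = 4405 g.

(b) Volume: 109,000 US gal × 3.785 L/gal = 412,565 L.
(b) After draining 46% and refilling: 71 × 0.54 + 6 × 0.46 = 41.1 ppm.
(b) Deficit to target: 51 − 41.1 = 9.9 mg/L.
(b) Mass: 9.9 mg/L × 412,565 L = 4084 g cyanuric acid.

(a) 4.41 kg; (b) 4.08 kg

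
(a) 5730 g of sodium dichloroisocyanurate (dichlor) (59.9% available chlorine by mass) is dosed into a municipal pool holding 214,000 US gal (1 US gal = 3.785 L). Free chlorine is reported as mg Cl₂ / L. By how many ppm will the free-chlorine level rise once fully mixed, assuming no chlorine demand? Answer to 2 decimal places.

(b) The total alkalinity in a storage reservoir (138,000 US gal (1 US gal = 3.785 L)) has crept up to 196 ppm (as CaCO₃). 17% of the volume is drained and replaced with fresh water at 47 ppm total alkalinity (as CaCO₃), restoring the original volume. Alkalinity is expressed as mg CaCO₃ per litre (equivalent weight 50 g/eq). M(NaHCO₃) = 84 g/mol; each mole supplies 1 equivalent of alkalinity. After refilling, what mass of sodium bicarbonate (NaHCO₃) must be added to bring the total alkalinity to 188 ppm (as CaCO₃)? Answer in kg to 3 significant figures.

(a) Volume: 214,000 US gal × 3.785 L/gal = 809,990 L.
(a) Available chlorine delivered: 5730 g × 0.599 = 3432 g as Cl₂.
(a) Concentration rise: 3432 g / 809,990 L = 4.237 mg/L = 4.24 ppm.

(b) Volume: 138,000 US gal × 3.785 L/gal = 522,330 L.
(b) After draining 17% and refilling: 196 × 0.83 + 47 × 0.17 = 170.67 ppm.
(b) Deficit to target: 188 − 170.67 = 17.33 mg/L.
(b) As CaCO₃: 17.33 mg/L × 522,330 L = 9052 g; ÷ 50 g/eq ÷ 1 = 181 mol NaHCO₃.
(b) Mass: 181 × 84 = 15,210 g.

(a) 4.24 ppm; (b) 15.2 kg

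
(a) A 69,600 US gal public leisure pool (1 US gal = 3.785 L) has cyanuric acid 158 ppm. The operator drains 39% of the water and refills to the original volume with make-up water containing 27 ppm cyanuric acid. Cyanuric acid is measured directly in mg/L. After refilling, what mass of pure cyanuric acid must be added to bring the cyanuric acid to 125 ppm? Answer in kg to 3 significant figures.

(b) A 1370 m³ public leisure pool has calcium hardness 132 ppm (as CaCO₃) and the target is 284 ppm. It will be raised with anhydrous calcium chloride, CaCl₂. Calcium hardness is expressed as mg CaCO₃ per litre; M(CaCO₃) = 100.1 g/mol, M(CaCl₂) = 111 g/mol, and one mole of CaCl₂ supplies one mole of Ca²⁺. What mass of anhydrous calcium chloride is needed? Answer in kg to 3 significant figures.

(a) Volume: 69,600 US gal × 3.785 L/gal = 263,436 L.
(a) After draining 39% and refilling: 158 × 0.61 + 27 × 0.39 = 106.91 ppm.
(a) Deficit to target: 125 − 106.91 = 18.09 mg/L.
(a) Mass: 18.09 mg/L × 263,436 L = 4766 g cyanuric acid.

(b) Volume: 1370 m³ = 1,370,000 L.
(b) Hardness to add: (284 − 132) = 152 mg/L as CaCO₃ × 1,370,000 L = 208,200 g as CaCO₃.
(b) Moles of Ca²⁺ (1 mol Ca²⁺ ≡ 1 mol CaCO₃): 208,200 / 100.1 g/mol = 2080 mol.
(b) Mass of CaCl₂: 2080 × 111 = 230,900 g.

(a) 4.77 kg; (b) 231 kg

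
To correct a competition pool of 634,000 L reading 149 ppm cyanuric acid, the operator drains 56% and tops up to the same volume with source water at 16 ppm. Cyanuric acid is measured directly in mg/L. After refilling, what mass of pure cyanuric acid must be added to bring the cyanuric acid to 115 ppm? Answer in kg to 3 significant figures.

25.7 kg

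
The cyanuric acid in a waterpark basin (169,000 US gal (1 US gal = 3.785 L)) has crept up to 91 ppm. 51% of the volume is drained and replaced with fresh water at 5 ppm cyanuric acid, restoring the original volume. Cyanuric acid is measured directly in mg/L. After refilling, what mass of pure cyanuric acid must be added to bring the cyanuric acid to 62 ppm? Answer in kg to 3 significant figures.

Volume: 169,000 US gal × 3.785 L/gal = 639,665 L.
After draining 51% and refilling: 91 × 0.49 + 5 × 0.51 = 47.14 ppm.
Deficit to target: 62 − 47.14 = 14.86 mg/L.
Mass: 14.86 mg/L × 639,665 L = 9505 g cyanuric acid.

9.51 kg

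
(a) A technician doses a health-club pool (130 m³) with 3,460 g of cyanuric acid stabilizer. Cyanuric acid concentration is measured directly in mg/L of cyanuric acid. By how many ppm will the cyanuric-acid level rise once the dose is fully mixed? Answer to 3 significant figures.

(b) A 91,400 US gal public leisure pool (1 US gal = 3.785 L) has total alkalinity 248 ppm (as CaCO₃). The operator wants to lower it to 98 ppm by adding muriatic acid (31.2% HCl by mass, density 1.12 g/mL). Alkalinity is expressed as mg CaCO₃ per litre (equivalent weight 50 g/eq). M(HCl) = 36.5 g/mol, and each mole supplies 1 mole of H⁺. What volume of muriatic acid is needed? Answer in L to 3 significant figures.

(a) Volume: 130 m³ = 130,000 L.
(a) Rise: 3,460 g / 130,000 L × 1000 = 26.62 mg/L.

(b) Volume: 91,400 US gal × 3.785 L/gal = 345,949 L.
(b) Alkalinity to neutralize: (248 − 98) = 150 mg/L as CaCO₃ × 345,949 L = 51,890 g as CaCO₃.
(b) Equivalents of H⁺ required: 51,890 ÷ 50 g/eq = 1038 eq = 1038 mol HCl.
(b) Mass of HCl: 1038 × 36.5 = 37,880 g.
(b) Mass of 31.2% solution: 37,880 / 0.312 = 121,400 g.
(b) Volume: 121,400 g ÷ 1.12 g/mL = 108,400 mL.

(a) 26.6 ppm; (b) 108 L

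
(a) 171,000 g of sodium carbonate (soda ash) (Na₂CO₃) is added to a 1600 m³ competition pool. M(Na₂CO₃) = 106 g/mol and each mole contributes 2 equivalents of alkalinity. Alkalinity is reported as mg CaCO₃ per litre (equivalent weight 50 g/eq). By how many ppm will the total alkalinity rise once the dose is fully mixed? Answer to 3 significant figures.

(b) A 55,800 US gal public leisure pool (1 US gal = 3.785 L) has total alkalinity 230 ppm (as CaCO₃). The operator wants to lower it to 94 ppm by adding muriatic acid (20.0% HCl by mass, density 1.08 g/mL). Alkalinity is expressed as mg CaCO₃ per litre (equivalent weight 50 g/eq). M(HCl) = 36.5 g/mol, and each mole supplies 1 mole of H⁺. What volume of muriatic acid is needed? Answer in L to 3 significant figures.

(a) Volume: 1600 m³ = 1,600,000 L.
(a) Moles of Na₂CO₃: 171,000 g ÷ 106 g/mol = 1613 mol → 3226 eq of alkalinity.
(a) As CaCO₃: 3226 eq × 50 g/eq = 161,300 g.
(a) Rise: 161,300 g / 1,600,000 L × 1000 = 100.8 mg/L.

(b) Volume: 55,800 US gal × 3.785 L/gal = 211,203 L.
(b) Alkalinity to neutralize: (230 − 94) = 136 mg/L as CaCO₃ × 211,203 L = 28,720 g as CaCO₃.
(b) Equivalents of H⁺ required: 28,720 ÷ 50 g/eq = 574.5 eq = 574.5 mol HCl.
(b) Mass of HCl: 574.5 × 36.5 = 20,970 g.
(b) Mass of 20.0% solution: 20,970 / 0.2 = 104,800 g.
(b) Volume: 104,800 g ÷ 1.08 g/mL = 97,080 mL.

(a) 101 ppm; (b) 97.1 L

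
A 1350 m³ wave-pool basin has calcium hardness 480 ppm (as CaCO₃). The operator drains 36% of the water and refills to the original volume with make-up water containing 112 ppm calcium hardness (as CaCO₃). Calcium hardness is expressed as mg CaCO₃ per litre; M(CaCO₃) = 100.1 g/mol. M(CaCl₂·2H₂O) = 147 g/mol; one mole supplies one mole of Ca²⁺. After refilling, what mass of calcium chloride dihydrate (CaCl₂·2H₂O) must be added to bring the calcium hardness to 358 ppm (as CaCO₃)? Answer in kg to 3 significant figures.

20.8 kg

Volume: 1350 m³ = 1,350,000 L.
After draining 36% and refilling: 480 × 0.64 + 112 × 0.36 = 347.52 ppm.
Deficit to target: 358 − 347.52 = 10.48 mg/L.
As CaCO₃: 10.48 mg/L × 1,350,000 L = 14,150 g; ÷ 100.1 = 141.3 mol Ca²⁺.
Mass: 141.3 × 147 = 20,780 g.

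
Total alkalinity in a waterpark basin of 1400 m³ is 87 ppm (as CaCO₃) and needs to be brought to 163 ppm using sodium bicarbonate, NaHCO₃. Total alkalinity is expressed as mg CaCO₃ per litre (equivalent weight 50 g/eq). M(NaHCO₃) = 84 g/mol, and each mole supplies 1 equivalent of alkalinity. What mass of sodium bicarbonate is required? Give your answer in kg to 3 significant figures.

Volume: 1400 m³ = 1,400,000 L.
Alkalinity to add: (163 − 87) = 76 mg/L as CaCO₃ × 1,400,000 L = 106,400 g as CaCO₃.
Equivalents: 106,400 g ÷ 50 g/eq = 2128 eq.
NaHCO₃ supplies 1 eq per mole → 2128 mol.
Mass: 2128 mol × 84 g/mol = 178,800 g.

179 kg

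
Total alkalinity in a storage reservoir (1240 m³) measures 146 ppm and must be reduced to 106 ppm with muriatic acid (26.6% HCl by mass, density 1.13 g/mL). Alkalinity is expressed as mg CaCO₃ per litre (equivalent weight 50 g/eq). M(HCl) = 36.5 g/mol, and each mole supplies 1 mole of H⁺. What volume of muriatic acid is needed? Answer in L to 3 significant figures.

Volume: 1240 m³ = 1,240,000 L.
Alkalinity to neutralize: (146 − 106) = 40 mg/L as CaCO₃ × 1,240,000 L = 49,600 g as CaCO₃.
Equivalents of H⁺ required: 49,600 ÷ 50 g/eq = 992 eq = 992 mol HCl.
Mass of HCl: 992 × 36.5 = 36,210 g.
Mass of 26.6% solution: 36,210 / 0.266 = 136,100 g.
Volume: 136,100 g ÷ 1.13 g/mL = 120,500 mL.

120 L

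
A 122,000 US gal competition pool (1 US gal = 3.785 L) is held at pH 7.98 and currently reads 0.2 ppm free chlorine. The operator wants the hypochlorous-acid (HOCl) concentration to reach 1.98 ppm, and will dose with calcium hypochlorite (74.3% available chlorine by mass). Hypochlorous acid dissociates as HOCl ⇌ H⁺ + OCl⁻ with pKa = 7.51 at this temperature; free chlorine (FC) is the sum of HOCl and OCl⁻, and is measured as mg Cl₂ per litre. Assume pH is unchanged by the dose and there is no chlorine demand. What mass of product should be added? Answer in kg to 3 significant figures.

Volume: 122,000 US gal × 3.785 L/gal = 461,770 L.
[OCl⁻]/[HOCl] = 10^(pH − pKa) = 10^(7.98 − 7.51) = 2.951; fraction as HOCl = 1/(1 + 2.951) = 0.2531.
Free chlorine required for 1.98 ppm HOCl: 1.98 / 0.2531 = 7.823 ppm.
FC to add: 7.823 − 0.2 = 7.623 mg/L as Cl₂.
Cl₂ equivalent: 7.623 mg/L × 461,770 L = 3520 g.
Product at 74.3% available Cl: 3520 / 0.743 = 4738 g.

4.74 kg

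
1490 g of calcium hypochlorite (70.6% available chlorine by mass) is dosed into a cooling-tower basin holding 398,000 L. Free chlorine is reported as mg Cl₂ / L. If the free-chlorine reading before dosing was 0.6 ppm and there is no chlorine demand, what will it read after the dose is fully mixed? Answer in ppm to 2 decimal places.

Available chlorine delivered: 1490 g × 0.706 = 1052 g as Cl₂.
Concentration rise: 1052 g / 398,000 L = 2.643 mg/L = 2.64 ppm.
Final FC: 0.6 + 2.64 = 3.24 ppm.

3.24 ppm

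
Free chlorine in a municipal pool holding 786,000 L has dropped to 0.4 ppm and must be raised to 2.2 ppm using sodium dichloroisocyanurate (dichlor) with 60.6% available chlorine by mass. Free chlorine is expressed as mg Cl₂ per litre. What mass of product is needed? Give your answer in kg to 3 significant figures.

Chlorine deficit: 2.2 − 0.4 = 1.8 ppm = 1.8 mg/L as Cl₂.
Cl₂ equivalent needed: 1.8 mg/L × 786,000 L = 1,415,000 mg = 1415 g.
Product at 60.6% available chlorine: 1415 / 0.606 = 2335 g.

2.33 kg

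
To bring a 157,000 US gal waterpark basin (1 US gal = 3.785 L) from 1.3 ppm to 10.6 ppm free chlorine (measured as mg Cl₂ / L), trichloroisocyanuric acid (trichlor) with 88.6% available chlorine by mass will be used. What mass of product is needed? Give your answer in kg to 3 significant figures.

6.24 kg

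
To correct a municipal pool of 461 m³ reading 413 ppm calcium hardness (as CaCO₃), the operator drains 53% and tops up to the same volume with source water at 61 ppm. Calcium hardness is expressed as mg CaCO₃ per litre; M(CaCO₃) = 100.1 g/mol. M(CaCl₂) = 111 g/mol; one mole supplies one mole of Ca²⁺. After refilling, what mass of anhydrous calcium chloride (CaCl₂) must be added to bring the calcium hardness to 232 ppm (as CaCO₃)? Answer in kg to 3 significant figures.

2.84 kg

Volume: 461 m³ = 461,000 L.
After draining 53% and refilling: 413 × 0.47 + 61 × 0.53 = 226.44 ppm.
Deficit to target: 232 − 226.44 = 5.56 mg/L.
As CaCO₃: 5.56 mg/L × 461,000 L = 2563 g; ÷ 100.1 = 25.61 mol Ca²⁺.
Mass: 25.61 × 111 = 2842 g.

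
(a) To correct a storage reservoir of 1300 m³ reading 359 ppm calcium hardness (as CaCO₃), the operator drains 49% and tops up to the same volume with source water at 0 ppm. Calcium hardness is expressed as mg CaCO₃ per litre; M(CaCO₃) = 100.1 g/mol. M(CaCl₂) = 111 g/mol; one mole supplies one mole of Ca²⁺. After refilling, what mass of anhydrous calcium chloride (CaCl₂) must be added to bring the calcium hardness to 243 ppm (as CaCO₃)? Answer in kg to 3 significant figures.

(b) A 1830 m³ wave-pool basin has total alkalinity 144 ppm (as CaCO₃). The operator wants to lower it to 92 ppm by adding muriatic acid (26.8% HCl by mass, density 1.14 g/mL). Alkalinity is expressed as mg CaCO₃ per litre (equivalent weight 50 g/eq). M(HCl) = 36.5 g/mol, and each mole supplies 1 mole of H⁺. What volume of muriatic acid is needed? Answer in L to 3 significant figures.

(a) 86.4 kg; (b) 227 L

(a) Volume: 1300 m³ = 1,300,000 L.
(a) After draining 49% and refilling: 359 × 0.51 + 0 × 0.49 = 183.09 ppm.
(a) Deficit to target: 243 − 183.09 = 59.91 mg/L.
(a) As CaCO₃: 59.91 mg/L × 1,300,000 L = 77,880 g; ÷ 100.1 = 778.1 mol Ca²⁺.
(a) Mass: 778.1 × 111 = 86,360 g.

(b) Volume: 1830 m³ = 1,830,000 L.
(b) Alkalinity to neutralize: (144 − 92) = 52 mg/L as CaCO₃ × 1,830,000 L = 95,160 g as CaCO₃.
(b) Equivalents of H⁺ required: 95,160 ÷ 50 g/eq = 1903 eq = 1903 mol HCl.
(b) Mass of HCl: 1903 × 36.5 = 69,470 g.
(b) Mass of 26.8% solution: 69,470 / 0.268 = 259,200 g.
(b) Volume: 259,200 g ÷ 1.14 g/mL = 227,400 mL.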